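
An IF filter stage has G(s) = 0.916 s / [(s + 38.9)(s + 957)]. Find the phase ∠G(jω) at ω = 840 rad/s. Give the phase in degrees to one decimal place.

∠(j840) = 90.00°
∠(j840 + 38.9) = arctan(840/38.9) = 87.35°
∠(j840 + 957) = arctan(840/957) = 41.27°
∠G(j840) = 90.00° − (87.35° + 41.27°) = -38.62°

-38.6°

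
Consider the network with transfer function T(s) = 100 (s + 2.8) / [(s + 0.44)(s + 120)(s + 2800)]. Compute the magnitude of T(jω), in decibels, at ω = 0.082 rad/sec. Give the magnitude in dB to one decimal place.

-54.6 dB

|j0.082 + 2.8| = √(0.082² + 2.8²) = 2.801
|j0.082 + 0.44| = √(0.082² + 0.44²) = 0.4476
|j0.082 + 120| = √(0.082² + 120²) = 120
|j0.082 + 2800| = √(0.082² + 2800²) = 2800
|T(j0.082)| = 100 × 2.801 / (0.4476 × 120 × 2800) = 0.0018627
20 log₁₀(0.0018627) = -54.60 dB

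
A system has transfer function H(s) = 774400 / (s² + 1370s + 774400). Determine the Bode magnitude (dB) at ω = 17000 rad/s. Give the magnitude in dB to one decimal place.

|(j17000)² + 1370(j17000) + 774400| = |-2.8823e+08 + j2.329e+07| = 2.892e+08
|H(j17000)| = 774400 / 2.892e+08 = 0.0026781
20 log₁₀(0.0026781) = -51.44 dB

-51.4 dB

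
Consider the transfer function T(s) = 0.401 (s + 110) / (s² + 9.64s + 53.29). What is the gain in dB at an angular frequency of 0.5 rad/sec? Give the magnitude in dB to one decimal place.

-1.6 dB

|j0.5 + 110| = √(0.5² + 110²) = 110
|(j0.5)² + 9.64(j0.5) + 53.29| = |53.04 + j4.82| = 53.26
|T(j0.5)| = 0.401 × 110 / 53.26 = 0.82823
20 log₁₀(0.82823) = -1.64 dB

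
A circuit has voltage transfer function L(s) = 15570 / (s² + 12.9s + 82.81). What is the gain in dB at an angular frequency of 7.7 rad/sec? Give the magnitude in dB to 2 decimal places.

43.67 dB

|(j7.7)² + 12.9(j7.7) + 82.81| = |23.52 + j99.33| = 102.1
|L(j7.7)| = 15570 / 102.1 = 152.53
20 log₁₀(152.53) = 43.667 dB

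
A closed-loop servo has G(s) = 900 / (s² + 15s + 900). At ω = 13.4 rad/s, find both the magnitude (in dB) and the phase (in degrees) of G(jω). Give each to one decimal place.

|(j13.4)² + 15(j13.4) + 900| = |720.44 + j201| = 748
|G(j13.4)| = 900 / 748 = 1.2033
20 log₁₀(1.2033) = 1.61 dB
∠[(j13.4)² + 15(j13.4) + 900] = ∠[720.44 + j201] = 15.59°
∠G(j13.4) = −15.59° = -15.59°

|G| = 1.6 dB, ∠G = -15.6 deg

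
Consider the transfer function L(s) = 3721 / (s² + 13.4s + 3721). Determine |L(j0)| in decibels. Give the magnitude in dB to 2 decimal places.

L(0) = 3721 / 3721 = 1
20 log₁₀(1) = 0.000 dB

0.00 dB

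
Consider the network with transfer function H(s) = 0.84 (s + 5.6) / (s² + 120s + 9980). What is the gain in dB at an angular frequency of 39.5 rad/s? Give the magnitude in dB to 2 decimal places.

-49.20 dB

|j39.5 + 5.6| = √(39.5² + 5.6²) = 39.89
|(j39.5)² + 120(j39.5) + 9980| = |8419.8 + j4740| = 9662
|H(j39.5)| = 0.84 × 39.89 / 9662 = 0.0034683
20 log₁₀(0.0034683) = -49.198 dB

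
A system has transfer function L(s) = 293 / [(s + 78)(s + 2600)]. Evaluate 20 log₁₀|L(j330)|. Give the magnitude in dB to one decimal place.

|j330 + 78| = √(330² + 78²) = 339.1
|j330 + 2600| = √(330² + 2600²) = 2621
|L(j330)| = 293 / (339.1 × 2621) = 0.00032969
20 log₁₀(0.00032969) = -69.64 dB

-69.6 dB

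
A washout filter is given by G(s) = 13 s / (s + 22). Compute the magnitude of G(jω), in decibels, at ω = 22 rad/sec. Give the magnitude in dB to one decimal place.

|j22| = 22
|j22 + 22| = √(22² + 22²) = 31.11
|G(j22)| = 13 × 22 / 31.11 = 9.1924
20 log₁₀(9.1924) = 19.27 dB

19.3 dB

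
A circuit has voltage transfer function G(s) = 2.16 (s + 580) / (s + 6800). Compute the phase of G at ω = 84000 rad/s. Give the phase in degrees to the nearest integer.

4°

∠(j84000 + 580) = arctan(84000/580) = 89.60°
∠(j84000 + 6800) = arctan(84000/6800) = 85.37°
∠G(j84000) = 89.60° − 85.37° = 4.23°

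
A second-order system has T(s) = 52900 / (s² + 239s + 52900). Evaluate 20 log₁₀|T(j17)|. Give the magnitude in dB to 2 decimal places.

|(j17)² + 239(j17) + 52900| = |52611 + j4063| = 5.277e+04
|T(j17)| = 52900 / 5.277e+04 = 1.0025
20 log₁₀(1.0025) = 0.022 dB

0.02 dB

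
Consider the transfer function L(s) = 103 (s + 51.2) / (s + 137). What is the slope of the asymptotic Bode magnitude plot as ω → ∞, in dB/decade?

0 dB/decade

With 1 zero and 1 pole, the high-frequency asymptotic slope is 20 × (1 − 1) = 0 dB/decade.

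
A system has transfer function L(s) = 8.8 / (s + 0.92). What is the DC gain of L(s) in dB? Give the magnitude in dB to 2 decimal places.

L(0) = 8.8 / 0.92 = 9.5652
20 log₁₀(9.5652) = 19.614 dB

19.61 dB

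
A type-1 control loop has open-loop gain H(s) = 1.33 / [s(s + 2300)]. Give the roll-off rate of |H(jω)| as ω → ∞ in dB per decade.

-40 dB/decade

With 0 zeros and 2 poles, the high-frequency asymptotic slope is 20 × (0 − 2) = -40 dB/decade.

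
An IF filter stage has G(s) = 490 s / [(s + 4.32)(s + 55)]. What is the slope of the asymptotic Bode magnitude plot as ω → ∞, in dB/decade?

-20 dB/decade

With 1 zero and 2 poles, the high-frequency asymptotic slope is 20 × (1 − 2) = -20 dB/decade.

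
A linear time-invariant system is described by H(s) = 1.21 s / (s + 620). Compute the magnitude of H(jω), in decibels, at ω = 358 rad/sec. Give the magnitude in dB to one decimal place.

|j358| = 358
|j358 + 620| = √(358² + 620²) = 715.9
|H(j358)| = 1.21 × 358 / 715.9 = 0.60505
20 log₁₀(0.60505) = -4.36 dB

-4.4 dB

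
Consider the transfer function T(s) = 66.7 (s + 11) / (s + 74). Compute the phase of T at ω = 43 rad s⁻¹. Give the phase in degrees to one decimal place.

∠(j43 + 11) = arctan(43/11) = 75.65°
∠(j43 + 74) = arctan(43/74) = 30.16°
∠T(j43) = 75.65° − 30.16° = 45.49°

45.5 deg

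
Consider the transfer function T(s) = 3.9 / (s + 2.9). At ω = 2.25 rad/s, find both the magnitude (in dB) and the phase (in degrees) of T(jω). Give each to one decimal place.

|T| = 0.5 dB, ∠T = -37.8°

|j2.25 + 2.9| = √(2.25² + 2.9²) = 3.67
|T(j2.25)| = 3.9 / 3.67 = 1.0625
20 log₁₀(1.0625) = 0.53 dB
∠(j2.25 + 2.9) = arctan(2.25/2.9) = 37.81°
∠T(j2.25) = −37.81° = -37.81°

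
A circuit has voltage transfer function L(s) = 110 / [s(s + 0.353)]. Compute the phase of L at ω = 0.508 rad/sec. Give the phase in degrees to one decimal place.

∠(j0.508 + 0.353) = arctan(0.508/0.353) = 55.21°
∠(j0.508) = 90.00°
∠L(j0.508) = − (55.21° + 90.00°) = -145.21°

-145.2 deg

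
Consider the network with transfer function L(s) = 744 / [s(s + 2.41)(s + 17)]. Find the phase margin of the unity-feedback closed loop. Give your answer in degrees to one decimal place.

1.3°

Gain crossover: |L(jω)| = 1 at ω ≈ 6.19 rad/s.
∠L(j6.19) = −90° − arctan(6.19/2.41) − arctan(6.19/17) ≈ -178.74°
PM = 180° + (-178.74°) = 1.26°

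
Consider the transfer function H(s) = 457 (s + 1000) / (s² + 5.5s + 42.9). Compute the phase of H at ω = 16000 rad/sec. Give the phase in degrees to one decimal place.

∠(j16000 + 1000) = arctan(16000/1000) = 86.42°
∠[(j16000)² + 5.5(j16000) + 42.9] = ∠[-2.56e+08 + j88000] = 179.98°
∠H(j16000) = 86.42° − 179.98° = -93.56°

-93.6 deg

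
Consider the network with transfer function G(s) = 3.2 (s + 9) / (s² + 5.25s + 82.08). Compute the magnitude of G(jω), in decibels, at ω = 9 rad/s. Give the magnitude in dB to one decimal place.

-1.3 dB

|j9 + 9| = √(9² + 9²) = 12.73
|(j9)² + 5.25(j9) + 82.08| = |1.08 + j47.25| = 47.26
|G(j9)| = 3.2 × 12.73 / 47.26 = 0.86177
20 log₁₀(0.86177) = -1.29 dB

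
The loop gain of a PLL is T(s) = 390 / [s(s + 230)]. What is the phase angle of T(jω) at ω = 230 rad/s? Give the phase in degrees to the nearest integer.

-135°

∠(j230 + 230) = arctan(230/230) = 45.00°
∠(j230) = 90.00°
∠T(j230) = − (45.00° + 90.00°) = -135.00°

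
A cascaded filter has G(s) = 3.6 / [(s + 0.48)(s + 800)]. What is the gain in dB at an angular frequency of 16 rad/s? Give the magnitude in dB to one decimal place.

|j16 + 0.48| = √(16² + 0.48²) = 16.01
|j16 + 800| = √(16² + 800²) = 800.2
|G(j16)| = 3.6 / (16.01 × 800.2) = 0.00028107
20 log₁₀(0.00028107) = -71.02 dB

-71.0 dB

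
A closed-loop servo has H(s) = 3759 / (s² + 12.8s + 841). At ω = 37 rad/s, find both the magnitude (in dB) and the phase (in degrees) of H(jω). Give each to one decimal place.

|H| = 14.5 dB, ∠H = -138.1°

|(j37)² + 12.8(j37) + 841| = |-528 + j473.6| = 709.3
|H(j37)| = 3759 / 709.3 = 5.2997
20 log₁₀(5.2997) = 14.49 dB
∠[(j37)² + 12.8(j37) + 841] = ∠[-528 + j473.6] = 138.11°
∠H(j37) = −138.11° = -138.11°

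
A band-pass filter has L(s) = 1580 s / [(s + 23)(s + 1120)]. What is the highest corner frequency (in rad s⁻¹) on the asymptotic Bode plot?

Break frequencies occur at each pole and zero magnitude: 23 rad s⁻¹, 1120 rad s⁻¹.
The highest is 1120 rad s⁻¹.

1120 rad s⁻¹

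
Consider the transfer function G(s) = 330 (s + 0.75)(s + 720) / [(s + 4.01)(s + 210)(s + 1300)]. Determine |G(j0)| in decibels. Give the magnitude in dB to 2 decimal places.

G(0) = 330 × 0.75 × 720 / (4.01 × 210 × 1300) = 0.16278
20 log₁₀(0.16278) = -15.768 dB

-15.77 dB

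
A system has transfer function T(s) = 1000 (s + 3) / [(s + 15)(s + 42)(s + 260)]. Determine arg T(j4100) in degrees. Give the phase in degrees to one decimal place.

∠(j4100 + 3) = arctan(4100/3) = 89.96°
∠(j4100 + 15) = arctan(4100/15) = 89.79°
∠(j4100 + 42) = arctan(4100/42) = 89.41°
∠(j4100 + 260) = arctan(4100/260) = 86.37°
∠T(j4100) = 89.96° − (89.79° + 89.41° + 86.37°) = -175.62°

-175.6°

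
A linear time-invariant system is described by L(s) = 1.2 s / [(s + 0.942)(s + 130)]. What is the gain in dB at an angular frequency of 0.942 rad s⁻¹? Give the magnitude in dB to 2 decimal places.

|j0.942| = 0.942
|j0.942 + 0.942| = √(0.942² + 0.942²) = 1.332
|j0.942 + 130| = √(0.942² + 130²) = 130
|L(j0.942)| = 1.2 × 0.942 / (1.332 × 130) = 0.006527
20 log₁₀(0.006527) = -43.706 dB

-43.71 dB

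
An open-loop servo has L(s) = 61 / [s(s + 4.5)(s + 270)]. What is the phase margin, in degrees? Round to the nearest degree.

Gain crossover: |L(jω)| = 1 at ω ≈ 0.0502 rad/sec.
∠L(j0.0502) = −90° − arctan(0.0502/4.5) − arctan(0.0502/270) ≈ -90.65°
PM = 180° + (-90.65°) = 89.35°

89 deg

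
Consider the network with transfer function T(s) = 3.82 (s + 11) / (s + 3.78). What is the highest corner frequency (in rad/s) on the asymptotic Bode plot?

11 rad/s

Break frequencies occur at each pole and zero magnitude: 3.78 rad/s, 11 rad/s.
The highest is 11 rad/s.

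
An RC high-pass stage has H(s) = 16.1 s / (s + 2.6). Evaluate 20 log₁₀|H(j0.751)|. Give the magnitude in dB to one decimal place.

13.0 dB

|j0.751| = 0.751
|j0.751 + 2.6| = √(0.751² + 2.6²) = 2.706
|H(j0.751)| = 16.1 × 0.751 / 2.706 = 4.4678
20 log₁₀(4.4678) = 13.00 dB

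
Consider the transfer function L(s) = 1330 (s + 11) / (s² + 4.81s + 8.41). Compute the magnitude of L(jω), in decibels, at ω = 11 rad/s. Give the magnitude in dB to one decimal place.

|j11 + 11| = √(11² + 11²) = 15.56
|(j11)² + 4.81(j11) + 8.41| = |-112.59 + j52.91| = 124.4
|L(j11)| = 1330 × 15.56 / 124.4 = 166.31
20 log₁₀(166.31) = 44.42 dB

44.4 dB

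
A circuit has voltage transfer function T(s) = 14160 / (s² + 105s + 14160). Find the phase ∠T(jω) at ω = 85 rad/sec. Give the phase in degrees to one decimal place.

∠[(j85)² + 105(j85) + 14160] = ∠[6935 + j8925] = 52.15°
∠T(j85) = −52.15° = -52.15°

-52.2 deg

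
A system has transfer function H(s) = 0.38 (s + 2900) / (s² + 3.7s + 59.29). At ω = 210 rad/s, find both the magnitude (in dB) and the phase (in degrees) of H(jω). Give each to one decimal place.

|H| = -32.0 dB, ∠H = -174.8 deg

|j210 + 2900| = √(210² + 2900²) = 2908
|(j210)² + 3.7(j210) + 59.29| = |-44041 + j777| = 4.405e+04
|H(j210)| = 0.38 × 2908 / 4.405e+04 = 0.025084
20 log₁₀(0.025084) = -32.01 dB
∠(j210 + 2900) = arctan(210/2900) = 4.14°
∠[(j210)² + 3.7(j210) + 59.29] = ∠[-44041 + j777] = 178.99°
∠H(j210) = 4.14° − 178.99° = -174.85°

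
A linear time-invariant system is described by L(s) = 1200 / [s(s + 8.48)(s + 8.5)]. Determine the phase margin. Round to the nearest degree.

Gain crossover: |L(jω)| = 1 at ω ≈ 8.41 rad/sec.
∠L(j8.41) = −90° − arctan(8.41/8.48) − arctan(8.41/8.5) ≈ -179.43°
PM = 180° + (-179.43°) = 0.57°

1°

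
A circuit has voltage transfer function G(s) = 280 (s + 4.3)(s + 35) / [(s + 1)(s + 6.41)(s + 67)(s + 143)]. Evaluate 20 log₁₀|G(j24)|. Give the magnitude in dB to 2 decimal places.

|j24 + 4.3| = √(24² + 4.3²) = 24.38
|j24 + 35| = √(24² + 35²) = 42.44
|j24 + 1| = √(24² + 1²) = 24.02
|j24 + 6.41| = √(24² + 6.41²) = 24.84
|j24 + 67| = √(24² + 67²) = 71.17
|j24 + 143| = √(24² + 143²) = 145
|G(j24)| = 280 × 24.38 × 42.44 / (24.02 × 24.84 × 71.17 × 145) = 0.047051
20 log₁₀(0.047051) = -26.549 dB

-26.55 dB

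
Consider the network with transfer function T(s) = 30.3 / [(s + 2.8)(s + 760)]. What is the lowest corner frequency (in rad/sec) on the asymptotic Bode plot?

Break frequencies occur at each pole and zero magnitude: 2.8 rad/sec, 760 rad/sec.
The lowest is 2.8 rad/sec.

2.8 rad/sec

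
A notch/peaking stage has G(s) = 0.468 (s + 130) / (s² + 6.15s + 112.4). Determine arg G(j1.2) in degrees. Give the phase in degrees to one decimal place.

-3.3 deg

∠(j1.2 + 130) = arctan(1.2/130) = 0.53°
∠[(j1.2)² + 6.15(j1.2) + 112.4] = ∠[110.96 + j7.38] = 3.81°
∠G(j1.2) = 0.53° − 3.81° = -3.28°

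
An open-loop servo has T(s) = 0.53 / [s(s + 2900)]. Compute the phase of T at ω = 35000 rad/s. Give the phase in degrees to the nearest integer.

-175°

∠(j35000 + 2900) = arctan(35000/2900) = 85.26°
∠(j35000) = 90.00°
∠T(j35000) = − (85.26° + 90.00°) = -175.26°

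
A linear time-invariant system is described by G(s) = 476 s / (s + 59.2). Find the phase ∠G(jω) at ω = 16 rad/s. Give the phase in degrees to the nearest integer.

∠(j16) = 90.00°
∠(j16 + 59.2) = arctan(16/59.2) = 15.12°
∠G(j16) = 90.00° − 15.12° = 74.88°

75 deg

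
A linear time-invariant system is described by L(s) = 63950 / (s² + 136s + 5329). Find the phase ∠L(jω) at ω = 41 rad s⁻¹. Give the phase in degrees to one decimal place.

-56.8 deg

∠[(j41)² + 136(j41) + 5329] = ∠[3648 + j5576] = 56.81°
∠L(j41) = −56.81° = -56.81°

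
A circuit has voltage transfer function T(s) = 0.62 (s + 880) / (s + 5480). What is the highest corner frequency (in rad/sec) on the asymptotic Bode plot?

Break frequencies occur at each pole and zero magnitude: 880 rad/sec, 5480 rad/sec.
The highest is 5480 rad/sec.

5480 rad/sec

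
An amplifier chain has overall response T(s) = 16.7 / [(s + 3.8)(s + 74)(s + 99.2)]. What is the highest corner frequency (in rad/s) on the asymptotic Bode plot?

99.2 rad/s

Break frequencies occur at each pole and zero magnitude: 3.8 rad/s, 74 rad/s, 99.2 rad/s.
The highest is 99.2 rad/s.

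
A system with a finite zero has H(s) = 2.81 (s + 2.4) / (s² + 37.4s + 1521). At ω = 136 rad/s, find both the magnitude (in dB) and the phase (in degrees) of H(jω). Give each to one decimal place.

|j136 + 2.4| = √(136² + 2.4²) = 136
|(j136)² + 37.4(j136) + 1521| = |-16975 + j5086.4| = 1.772e+04
|H(j136)| = 2.81 × 136 / 1.772e+04 = 0.021569
20 log₁₀(0.021569) = -33.32 dB
∠(j136 + 2.4) = arctan(136/2.4) = 88.99°
∠[(j136)² + 37.4(j136) + 1521] = ∠[-16975 + j5086.4] = 163.32°
∠H(j136) = 88.99° − 163.32° = -74.33°

|H| = -33.3 dB, ∠H = -74.3°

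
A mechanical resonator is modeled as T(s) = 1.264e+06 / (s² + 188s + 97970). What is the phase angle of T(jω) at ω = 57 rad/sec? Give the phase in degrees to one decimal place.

∠[(j57)² + 188(j57) + 97970] = ∠[94721 + j10716] = 6.45°
∠T(j57) = −6.45° = -6.45°

-6.5°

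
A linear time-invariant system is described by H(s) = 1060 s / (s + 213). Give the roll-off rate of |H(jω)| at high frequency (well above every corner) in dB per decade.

0 dB/decade

With 1 zero and 1 pole, the high-frequency asymptotic slope is 20 × (1 − 1) = 0 dB/decade.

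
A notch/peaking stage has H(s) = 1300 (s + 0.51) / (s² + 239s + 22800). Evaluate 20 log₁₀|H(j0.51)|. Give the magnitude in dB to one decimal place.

|j0.51 + 0.51| = √(0.51² + 0.51²) = 0.7212
|(j0.51)² + 239(j0.51) + 22800| = |22800 + j121.89| = 2.28e+04
|H(j0.51)| = 1300 × 0.7212 / 2.28e+04 = 0.041124
20 log₁₀(0.041124) = -27.72 dB

-27.7 dB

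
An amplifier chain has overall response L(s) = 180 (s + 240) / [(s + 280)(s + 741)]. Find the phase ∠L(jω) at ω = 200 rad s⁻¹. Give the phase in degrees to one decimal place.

∠(j200 + 240) = arctan(200/240) = 39.81°
∠(j200 + 280) = arctan(200/280) = 35.54°
∠(j200 + 741) = arctan(200/741) = 15.10°
∠L(j200) = 39.81° − (35.54° + 15.10°) = -10.84°

-10.8 deg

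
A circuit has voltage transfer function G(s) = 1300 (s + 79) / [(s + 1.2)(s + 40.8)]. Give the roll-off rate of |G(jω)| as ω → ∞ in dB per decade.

With 1 zero and 2 poles, the high-frequency asymptotic slope is 20 × (1 − 2) = -20 dB/decade.

-20 dB/decade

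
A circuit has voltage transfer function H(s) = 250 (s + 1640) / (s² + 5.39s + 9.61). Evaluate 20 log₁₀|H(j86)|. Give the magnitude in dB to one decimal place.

|j86 + 1640| = √(86² + 1640²) = 1642
|(j86)² + 5.39(j86) + 9.61| = |-7386.4 + j463.54| = 7401
|H(j86)| = 250 × 1642 / 7401 = 55.475
20 log₁₀(55.475) = 34.88 dB

34.9 dB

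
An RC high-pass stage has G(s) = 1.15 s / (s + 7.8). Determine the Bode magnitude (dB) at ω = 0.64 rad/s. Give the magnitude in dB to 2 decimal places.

-20.53 dB

|j0.64| = 0.64
|j0.64 + 7.8| = √(0.64² + 7.8²) = 7.826
|G(j0.64)| = 1.15 × 0.64 / 7.826 = 0.094043
20 log₁₀(0.094043) = -20.533 dB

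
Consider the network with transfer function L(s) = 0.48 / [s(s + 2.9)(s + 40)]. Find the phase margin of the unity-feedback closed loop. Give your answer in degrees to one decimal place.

Gain crossover: |L(jω)| = 1 at ω ≈ 0.00414 rad/sec.
∠L(j0.00414) = −90° − arctan(0.00414/2.9) − arctan(0.00414/40) ≈ -90.09°
PM = 180° + (-90.09°) = 89.91°

89.9 deg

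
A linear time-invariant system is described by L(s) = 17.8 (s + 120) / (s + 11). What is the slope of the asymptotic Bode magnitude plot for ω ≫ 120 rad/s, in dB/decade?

With 1 zero and 1 pole, the high-frequency asymptotic slope is 20 × (1 − 1) = 0 dB/decade.

0 dB/decade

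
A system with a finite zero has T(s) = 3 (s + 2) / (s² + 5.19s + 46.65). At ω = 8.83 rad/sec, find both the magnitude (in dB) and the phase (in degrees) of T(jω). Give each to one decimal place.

|T| = -6.2 dB, ∠T = -47.1 deg

|j8.83 + 2| = √(8.83² + 2²) = 9.054
|(j8.83)² + 5.19(j8.83) + 46.65| = |-31.319 + j45.828| = 55.51
|T(j8.83)| = 3 × 9.054 / 55.51 = 0.48932
20 log₁₀(0.48932) = -6.21 dB
∠(j8.83 + 2) = arctan(8.83/2) = 77.24°
∠[(j8.83)² + 5.19(j8.83) + 46.65] = ∠[-31.319 + j45.828] = 124.35°
∠T(j8.83) = 77.24° − 124.35° = -47.11°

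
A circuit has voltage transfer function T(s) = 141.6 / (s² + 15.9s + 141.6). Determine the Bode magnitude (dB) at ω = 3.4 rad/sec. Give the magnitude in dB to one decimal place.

|(j3.4)² + 15.9(j3.4) + 141.6| = |130.04 + j54.06| = 140.8
|T(j3.4)| = 141.6 / 140.8 = 1.0055
20 log₁₀(1.0055) = 0.05 dB

0.0 dB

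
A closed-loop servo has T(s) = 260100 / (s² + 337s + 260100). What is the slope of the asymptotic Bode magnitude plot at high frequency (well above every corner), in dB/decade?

-40 dB/decade

With 0 zeros and 2 poles, the high-frequency asymptotic slope is 20 × (0 − 2) = -40 dB/decade.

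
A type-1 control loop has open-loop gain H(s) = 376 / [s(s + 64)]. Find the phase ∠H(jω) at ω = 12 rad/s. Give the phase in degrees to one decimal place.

-100.6°

∠(j12 + 64) = arctan(12/64) = 10.62°
∠(j12) = 90.00°
∠H(j12) = − (10.62° + 90.00°) = -100.62°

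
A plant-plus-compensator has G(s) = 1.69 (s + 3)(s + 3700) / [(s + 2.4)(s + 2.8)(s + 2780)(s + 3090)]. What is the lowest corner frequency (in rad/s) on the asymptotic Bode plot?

2.4 rad/s

Break frequencies occur at each pole and zero magnitude: 2.4 rad/s, 2.8 rad/s, 3 rad/s, 2780 rad/s, 3090 rad/s, 3700 rad/s.
The lowest is 2.4 rad/s.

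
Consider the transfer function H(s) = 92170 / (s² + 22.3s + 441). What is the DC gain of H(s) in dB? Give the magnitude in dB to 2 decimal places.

46.40 dB

H(0) = 92170 / 441 = 209
20 log₁₀(209) = 46.403 dB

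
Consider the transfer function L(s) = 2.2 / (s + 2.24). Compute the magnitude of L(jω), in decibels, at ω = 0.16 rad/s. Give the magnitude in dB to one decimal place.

-0.2 dB

|j0.16 + 2.24| = √(0.16² + 2.24²) = 2.246
|L(j0.16)| = 2.2 / 2.246 = 0.97965
20 log₁₀(0.97965) = -0.18 dB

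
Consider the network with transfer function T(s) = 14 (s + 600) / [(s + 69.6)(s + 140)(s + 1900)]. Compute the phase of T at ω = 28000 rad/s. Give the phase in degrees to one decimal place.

∠(j28000 + 600) = arctan(28000/600) = 88.77°
∠(j28000 + 69.6) = arctan(28000/69.6) = 89.86°
∠(j28000 + 140) = arctan(28000/140) = 89.71°
∠(j28000 + 1900) = arctan(28000/1900) = 86.12°
∠T(j28000) = 88.77° − (89.86° + 89.71° + 86.12°) = -176.92°

-176.9 deg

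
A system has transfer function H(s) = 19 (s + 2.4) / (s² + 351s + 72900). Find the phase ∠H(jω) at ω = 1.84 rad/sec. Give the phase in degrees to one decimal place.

37.0°

∠(j1.84 + 2.4) = arctan(1.84/2.4) = 37.48°
∠[(j1.84)² + 351(j1.84) + 72900] = ∠[72897 + j645.84] = 0.51°
∠H(j1.84) = 37.48° − 0.51° = 36.97°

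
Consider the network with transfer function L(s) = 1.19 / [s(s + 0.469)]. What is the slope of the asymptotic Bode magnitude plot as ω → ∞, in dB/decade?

-40 dB/decade

With 0 zeros and 2 poles, the high-frequency asymptotic slope is 20 × (0 − 2) = -40 dB/decade.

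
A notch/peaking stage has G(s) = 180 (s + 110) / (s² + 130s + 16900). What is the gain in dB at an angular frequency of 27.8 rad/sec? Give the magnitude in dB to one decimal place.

1.8 dB

|j27.8 + 110| = √(27.8² + 110²) = 113.5
|(j27.8)² + 130(j27.8) + 16900| = |16127 + j3614| = 1.653e+04
|G(j27.8)| = 180 × 113.5 / 1.653e+04 = 1.2357
20 log₁₀(1.2357) = 1.84 dB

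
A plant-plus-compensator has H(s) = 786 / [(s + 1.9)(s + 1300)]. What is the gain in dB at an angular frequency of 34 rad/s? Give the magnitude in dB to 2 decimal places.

-35.02 dB

|j34 + 1.9| = √(34² + 1.9²) = 34.05
|j34 + 1300| = √(34² + 1300²) = 1300
|H(j34)| = 786 / (34.05 × 1300) = 0.017749
20 log₁₀(0.017749) = -35.017 dB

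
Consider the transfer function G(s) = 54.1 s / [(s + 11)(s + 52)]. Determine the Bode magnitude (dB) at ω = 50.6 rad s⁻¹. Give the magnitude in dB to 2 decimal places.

|j50.6| = 50.6
|j50.6 + 11| = √(50.6² + 11²) = 51.78
|j50.6 + 52| = √(50.6² + 52²) = 72.56
|G(j50.6)| = 54.1 × 50.6 / (51.78 × 72.56) = 0.72861
20 log₁₀(0.72861) = -2.750 dB

-2.75 dB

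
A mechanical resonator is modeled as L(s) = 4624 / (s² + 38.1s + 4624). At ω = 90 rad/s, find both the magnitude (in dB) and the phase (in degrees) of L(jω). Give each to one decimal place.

|(j90)² + 38.1(j90) + 4624| = |-3476 + j3429| = 4883
|L(j90)| = 4624 / 4883 = 0.94702
20 log₁₀(0.94702) = -0.47 dB
∠[(j90)² + 38.1(j90) + 4624] = ∠[-3476 + j3429] = 135.39°
∠L(j90) = −135.39° = -135.39°

|L| = -0.5 dB, ∠L = -135.4 deg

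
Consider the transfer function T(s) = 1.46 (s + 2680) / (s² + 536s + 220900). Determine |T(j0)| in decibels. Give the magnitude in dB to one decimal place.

-35.0 dB

T(0) = 1.46 × 2680 / 220900 = 0.017713
20 log₁₀(0.017713) = -35.03 dB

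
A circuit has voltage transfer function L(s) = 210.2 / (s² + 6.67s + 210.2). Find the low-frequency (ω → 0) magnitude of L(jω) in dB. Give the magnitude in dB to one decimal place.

0.0 dB

L(0) = 210.2 / 210.2 = 1
20 log₁₀(1) = 0.00 dB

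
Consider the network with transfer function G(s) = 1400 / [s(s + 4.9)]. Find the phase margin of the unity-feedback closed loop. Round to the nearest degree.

Gain crossover: |G(jω)| = 1 at ω ≈ 37.3 rad/sec.
∠G(j37.3) = −90° − arctan(37.3/4.9) ≈ -172.51°
PM = 180° + (-172.51°) = 7.49°

7°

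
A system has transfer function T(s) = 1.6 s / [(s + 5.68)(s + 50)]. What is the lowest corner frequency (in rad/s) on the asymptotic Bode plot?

5.68 rad/s

Break frequencies occur at each pole and zero magnitude: 5.68 rad/s, 50 rad/s.
The lowest is 5.68 rad/s.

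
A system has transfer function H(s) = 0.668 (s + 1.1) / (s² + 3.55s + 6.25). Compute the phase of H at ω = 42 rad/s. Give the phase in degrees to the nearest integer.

-87°

∠(j42 + 1.1) = arctan(42/1.1) = 88.50°
∠[(j42)² + 3.55(j42) + 6.25] = ∠[-1757.8 + j149.1] = 175.15°
∠H(j42) = 88.50° − 175.15° = -86.65°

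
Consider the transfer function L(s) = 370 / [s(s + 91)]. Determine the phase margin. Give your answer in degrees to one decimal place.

Gain crossover: |L(jω)| = 1 at ω ≈ 4.06 rad/sec.
∠L(j4.06) = −90° − arctan(4.06/91) ≈ -92.56°
PM = 180° + (-92.56°) = 87.44°

87.4°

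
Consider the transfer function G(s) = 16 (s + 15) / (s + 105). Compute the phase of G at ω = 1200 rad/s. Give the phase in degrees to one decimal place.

4.3 deg

∠(j1200 + 15) = arctan(1200/15) = 89.28°
∠(j1200 + 105) = arctan(1200/105) = 85.00°
∠G(j1200) = 89.28° − 85.00° = 4.28°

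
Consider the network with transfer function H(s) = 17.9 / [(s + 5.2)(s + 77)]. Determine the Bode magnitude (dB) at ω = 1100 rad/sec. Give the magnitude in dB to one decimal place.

-96.6 dB

|j1100 + 5.2| = √(1100² + 5.2²) = 1100
|j1100 + 77| = √(1100² + 77²) = 1103
|H(j1100)| = 17.9 / (1100 × 1103) = 1.4757e-05
20 log₁₀(1.4757e-05) = -96.62 dB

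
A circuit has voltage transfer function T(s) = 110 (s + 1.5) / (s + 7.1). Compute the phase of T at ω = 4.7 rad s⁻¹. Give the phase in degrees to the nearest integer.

39°

∠(j4.7 + 1.5) = arctan(4.7/1.5) = 72.30°
∠(j4.7 + 7.1) = arctan(4.7/7.1) = 33.50°
∠T(j4.7) = 72.30° − 33.50° = 38.80°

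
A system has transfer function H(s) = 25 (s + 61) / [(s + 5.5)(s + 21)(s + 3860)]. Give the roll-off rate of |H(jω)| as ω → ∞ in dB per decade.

With 1 zero and 3 poles, the high-frequency asymptotic slope is 20 × (1 − 3) = -40 dB/decade.

-40 dB/decade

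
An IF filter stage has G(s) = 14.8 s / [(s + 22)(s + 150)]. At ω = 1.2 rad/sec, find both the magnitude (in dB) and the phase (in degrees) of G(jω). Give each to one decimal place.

|G| = -45.4 dB, ∠G = 86.4°

|j1.2| = 1.2
|j1.2 + 22| = √(1.2² + 22²) = 22.03
|j1.2 + 150| = √(1.2² + 150²) = 150
|G(j1.2)| = 14.8 × 1.2 / (22.03 × 150) = 0.0053737
20 log₁₀(0.0053737) = -45.39 dB
∠(j1.2) = 90.00°
∠(j1.2 + 22) = arctan(1.2/22) = 3.12°
∠(j1.2 + 150) = arctan(1.2/150) = 0.46°
∠G(j1.2) = 90.00° − (3.12° + 0.46°) = 86.42°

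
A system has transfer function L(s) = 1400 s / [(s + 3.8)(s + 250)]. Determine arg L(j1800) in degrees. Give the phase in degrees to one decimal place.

-82.0 deg

∠(j1800) = 90.00°
∠(j1800 + 3.8) = arctan(1800/3.8) = 89.88°
∠(j1800 + 250) = arctan(1800/250) = 82.09°
∠L(j1800) = 90.00° − (89.88° + 82.09°) = -81.97°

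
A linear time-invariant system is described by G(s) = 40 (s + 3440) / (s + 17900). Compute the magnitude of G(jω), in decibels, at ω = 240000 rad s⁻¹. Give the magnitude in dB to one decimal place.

|j240000 + 3440| = √(240000² + 3440²) = 2.4e+05
|j240000 + 17900| = √(240000² + 17900²) = 2.407e+05
|G(j240000)| = 40 × 2.4e+05 / 2.407e+05 = 39.893
20 log₁₀(39.893) = 32.02 dB

32.0 dB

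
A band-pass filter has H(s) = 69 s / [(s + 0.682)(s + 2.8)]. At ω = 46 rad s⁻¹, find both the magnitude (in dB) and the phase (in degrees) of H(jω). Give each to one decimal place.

|H| = 3.5 dB, ∠H = -85.7°

|j46| = 46
|j46 + 0.682| = √(46² + 0.682²) = 46.01
|j46 + 2.8| = √(46² + 2.8²) = 46.09
|H(j46)| = 69 × 46 / (46.01 × 46.09) = 1.4971
20 log₁₀(1.4971) = 3.50 dB
∠(j46) = 90.00°
∠(j46 + 0.682) = arctan(46/0.682) = 89.15°
∠(j46 + 2.8) = arctan(46/2.8) = 86.52°
∠H(j46) = 90.00° − (89.15° + 86.52°) = -85.67°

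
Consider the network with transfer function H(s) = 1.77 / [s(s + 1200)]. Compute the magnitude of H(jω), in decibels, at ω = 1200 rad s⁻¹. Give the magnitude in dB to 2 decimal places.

|j1200 + 1200| = √(1200² + 1200²) = 1697
|j1200| = 1200
|H(j1200)| = 1.77 / (1697 × 1200) = 8.6915e-07
20 log₁₀(8.6915e-07) = -121.218 dB

-121.22 dB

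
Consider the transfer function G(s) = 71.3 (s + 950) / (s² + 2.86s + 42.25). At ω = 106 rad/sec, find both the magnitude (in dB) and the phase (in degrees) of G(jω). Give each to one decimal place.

|j106 + 950| = √(106² + 950²) = 955.9
|(j106)² + 2.86(j106) + 42.25| = |-11194 + j303.16| = 1.12e+04
|G(j106)| = 71.3 × 955.9 / 1.12e+04 = 6.0865
20 log₁₀(6.0865) = 15.69 dB
∠(j106 + 950) = arctan(106/950) = 6.37°
∠[(j106)² + 2.86(j106) + 42.25] = ∠[-11194 + j303.16] = 178.45°
∠G(j106) = 6.37° − 178.45° = -172.08°

|G| = 15.7 dB, ∠G = -172.1°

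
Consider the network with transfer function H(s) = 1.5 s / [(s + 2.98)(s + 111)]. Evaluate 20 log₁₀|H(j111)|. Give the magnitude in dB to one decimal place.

|j111| = 111
|j111 + 2.98| = √(111² + 2.98²) = 111
|j111 + 111| = √(111² + 111²) = 157
|H(j111)| = 1.5 × 111 / (111 × 157) = 0.0095521
20 log₁₀(0.0095521) = -40.40 dB

-40.4 dB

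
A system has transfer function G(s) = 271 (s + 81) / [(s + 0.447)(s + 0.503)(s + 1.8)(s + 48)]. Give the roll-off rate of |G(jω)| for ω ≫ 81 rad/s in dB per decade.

With 1 zero and 4 poles, the high-frequency asymptotic slope is 20 × (1 − 4) = -60 dB/decade.

-60 dB/decade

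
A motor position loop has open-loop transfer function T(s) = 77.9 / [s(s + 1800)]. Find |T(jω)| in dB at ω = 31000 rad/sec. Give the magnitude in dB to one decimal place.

|j31000 + 1800| = √(31000² + 1800²) = 3.105e+04
|j31000| = 3.1e+04
|T(j31000)| = 77.9 / (3.105e+04 × 3.1e+04) = 8.0925e-08
20 log₁₀(8.0925e-08) = -141.84 dB

-141.8 dB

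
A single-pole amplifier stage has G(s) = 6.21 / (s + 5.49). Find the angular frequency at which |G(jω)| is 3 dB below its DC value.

5.49 rad s⁻¹

For a single-pole low-pass, the −3 dB point is at the pole: ω = 5.49 rad s⁻¹.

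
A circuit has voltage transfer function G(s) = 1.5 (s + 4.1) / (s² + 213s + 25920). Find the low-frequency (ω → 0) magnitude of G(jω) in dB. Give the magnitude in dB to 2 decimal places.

G(0) = 1.5 × 4.1 / 25920 = 0.00023727
20 log₁₀(0.00023727) = -72.495 dB

-72.50 dB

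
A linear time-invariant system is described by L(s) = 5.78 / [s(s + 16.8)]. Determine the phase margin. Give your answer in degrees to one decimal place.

Gain crossover: |L(jω)| = 1 at ω ≈ 0.344 rad/s.
∠L(j0.344) = −90° − arctan(0.344/16.8) ≈ -91.17°
PM = 180° + (-91.17°) = 88.83°

88.8°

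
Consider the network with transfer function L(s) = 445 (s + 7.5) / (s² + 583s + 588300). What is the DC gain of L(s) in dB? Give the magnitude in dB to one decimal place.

-44.9 dB

L(0) = 445 × 7.5 / 588300 = 0.0056731
20 log₁₀(0.0056731) = -44.92 dB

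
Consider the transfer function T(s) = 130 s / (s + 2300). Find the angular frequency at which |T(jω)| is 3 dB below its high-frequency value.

2300 rad/sec

For a single-pole high-pass, the −3 dB point is at the pole: ω = 2300 rad/sec.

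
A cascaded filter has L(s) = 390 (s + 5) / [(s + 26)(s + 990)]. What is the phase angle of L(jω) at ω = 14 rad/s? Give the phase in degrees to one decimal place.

41.2 deg

∠(j14 + 5) = arctan(14/5) = 70.35°
∠(j14 + 26) = arctan(14/26) = 28.30°
∠(j14 + 990) = arctan(14/990) = 0.81°
∠L(j14) = 70.35° − (28.30° + 0.81°) = 41.24°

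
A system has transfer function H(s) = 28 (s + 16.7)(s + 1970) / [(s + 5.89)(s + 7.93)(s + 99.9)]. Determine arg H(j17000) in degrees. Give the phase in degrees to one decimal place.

-96.3 deg

∠(j17000 + 16.7) = arctan(17000/16.7) = 89.94°
∠(j17000 + 1970) = arctan(17000/1970) = 83.39°
∠(j17000 + 5.89) = arctan(17000/5.89) = 89.98°
∠(j17000 + 7.93) = arctan(17000/7.93) = 89.97°
∠(j17000 + 99.9) = arctan(17000/99.9) = 89.66°
∠H(j17000) = 89.94° + 83.39° − (89.98° + 89.97° + 89.66°) = -96.28°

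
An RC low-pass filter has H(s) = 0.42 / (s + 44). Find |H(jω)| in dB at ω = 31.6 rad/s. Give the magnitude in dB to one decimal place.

|j31.6 + 44| = √(31.6² + 44²) = 54.17
|H(j31.6)| = 0.42 / 54.17 = 0.0077531
20 log₁₀(0.0077531) = -42.21 dB

-42.2 dB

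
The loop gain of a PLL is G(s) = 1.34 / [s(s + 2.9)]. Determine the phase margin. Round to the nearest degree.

81 deg

Gain crossover: |G(jω)| = 1 at ω ≈ 0.456 rad/s.
∠G(j0.456) = −90° − arctan(0.456/2.9) ≈ -98.94°
PM = 180° + (-98.94°) = 81.06°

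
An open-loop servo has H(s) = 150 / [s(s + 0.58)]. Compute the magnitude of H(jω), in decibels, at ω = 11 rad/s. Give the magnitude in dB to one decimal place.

|j11 + 0.58| = √(11² + 0.58²) = 11.02
|j11| = 11
|H(j11)| = 150 / (11.02 × 11) = 1.2379
20 log₁₀(1.2379) = 1.85 dB

1.9 dB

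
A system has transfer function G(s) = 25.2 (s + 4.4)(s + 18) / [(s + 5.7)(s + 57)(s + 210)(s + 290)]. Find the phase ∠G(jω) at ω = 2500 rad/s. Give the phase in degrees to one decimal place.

∠(j2500 + 4.4) = arctan(2500/4.4) = 89.90°
∠(j2500 + 18) = arctan(2500/18) = 89.59°
∠(j2500 + 5.7) = arctan(2500/5.7) = 89.87°
∠(j2500 + 57) = arctan(2500/57) = 88.69°
∠(j2500 + 210) = arctan(2500/210) = 85.20°
∠(j2500 + 290) = arctan(2500/290) = 83.38°
∠G(j2500) = 89.90° + 89.59° − (89.87° + 88.69° + 85.20° + 83.38°) = -167.66°

-167.7°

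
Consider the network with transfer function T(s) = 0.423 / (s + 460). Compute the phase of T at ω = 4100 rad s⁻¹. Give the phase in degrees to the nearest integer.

∠(j4100 + 460) = arctan(4100/460) = 83.60°
∠T(j4100) = −83.60° = -83.60°

-84 deg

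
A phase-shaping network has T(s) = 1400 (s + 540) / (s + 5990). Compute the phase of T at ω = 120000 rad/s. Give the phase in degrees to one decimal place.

2.6°

∠(j120000 + 540) = arctan(120000/540) = 89.74°
∠(j120000 + 5990) = arctan(120000/5990) = 87.14°
∠T(j120000) = 89.74° − 87.14° = 2.60°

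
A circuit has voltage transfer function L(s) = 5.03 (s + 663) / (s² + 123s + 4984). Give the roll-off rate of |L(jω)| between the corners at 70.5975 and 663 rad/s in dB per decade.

-40 dB/decade

In this band the factors already past their corner are: complex pole pair at ωₙ ≈ 70.6; net slope = -40 dB/decade.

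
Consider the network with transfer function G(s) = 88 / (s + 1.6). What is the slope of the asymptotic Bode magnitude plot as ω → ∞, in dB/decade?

-20 dB/decade

With 0 zeros and 1 pole, the high-frequency asymptotic slope is 20 × (0 − 1) = -20 dB/decade.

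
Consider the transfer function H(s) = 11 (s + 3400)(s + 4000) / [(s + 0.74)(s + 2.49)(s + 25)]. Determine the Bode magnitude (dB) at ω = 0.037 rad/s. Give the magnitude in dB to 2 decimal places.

|j0.037 + 3400| = √(0.037² + 3400²) = 3400
|j0.037 + 4000| = √(0.037² + 4000²) = 4000
|j0.037 + 0.74| = √(0.037² + 0.74²) = 0.7409
|j0.037 + 2.49| = √(0.037² + 2.49²) = 2.49
|j0.037 + 25| = √(0.037² + 25²) = 25
|H(j0.037)| = 11 × 3400 × 4000 / (0.7409 × 2.49 × 25) = 3.2432e+06
20 log₁₀(3.2432e+06) = 130.219 dB

130.22 dB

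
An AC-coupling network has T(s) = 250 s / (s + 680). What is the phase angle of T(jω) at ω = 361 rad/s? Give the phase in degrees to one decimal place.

∠(j361) = 90.00°
∠(j361 + 680) = arctan(361/680) = 27.96°
∠T(j361) = 90.00° − 27.96° = 62.04°

62.0°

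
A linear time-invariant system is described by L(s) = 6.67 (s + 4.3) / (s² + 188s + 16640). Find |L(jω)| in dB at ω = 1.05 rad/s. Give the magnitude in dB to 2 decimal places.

|j1.05 + 4.3| = √(1.05² + 4.3²) = 4.426
|(j1.05)² + 188(j1.05) + 16640| = |16639 + j197.4| = 1.664e+04
|L(j1.05)| = 6.67 × 4.426 / 1.664e+04 = 0.0017743
20 log₁₀(0.0017743) = -55.020 dB

-55.02 dB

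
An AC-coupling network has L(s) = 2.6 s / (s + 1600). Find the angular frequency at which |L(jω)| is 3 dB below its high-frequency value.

For a single-pole high-pass, the −3 dB point is at the pole: ω = 1600 rad s⁻¹.

1600 rad s⁻¹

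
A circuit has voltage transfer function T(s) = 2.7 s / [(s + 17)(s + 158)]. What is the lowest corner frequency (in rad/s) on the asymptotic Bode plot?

Break frequencies occur at each pole and zero magnitude: 17 rad/s, 158 rad/s.
The lowest is 17 rad/s.

17 rad/s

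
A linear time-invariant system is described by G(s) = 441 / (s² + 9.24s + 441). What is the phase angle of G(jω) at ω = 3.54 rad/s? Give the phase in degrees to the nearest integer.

-4 deg

∠[(j3.54)² + 9.24(j3.54) + 441] = ∠[428.47 + j32.71] = 4.37°
∠G(j3.54) = −4.37° = -4.37°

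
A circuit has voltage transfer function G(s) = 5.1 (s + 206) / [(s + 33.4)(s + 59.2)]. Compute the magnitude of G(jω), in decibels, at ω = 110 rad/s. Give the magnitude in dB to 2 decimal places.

|j110 + 206| = √(110² + 206²) = 233.5
|j110 + 33.4| = √(110² + 33.4²) = 115
|j110 + 59.2| = √(110² + 59.2²) = 124.9
|G(j110)| = 5.1 × 233.5 / (115 × 124.9) = 0.082936
20 log₁₀(0.082936) = -21.625 dB

-21.63 dB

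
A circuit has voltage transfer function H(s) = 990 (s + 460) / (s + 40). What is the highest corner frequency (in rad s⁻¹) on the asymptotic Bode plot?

460 rad s⁻¹

Break frequencies occur at each pole and zero magnitude: 40 rad s⁻¹, 460 rad s⁻¹.
The highest is 460 rad s⁻¹.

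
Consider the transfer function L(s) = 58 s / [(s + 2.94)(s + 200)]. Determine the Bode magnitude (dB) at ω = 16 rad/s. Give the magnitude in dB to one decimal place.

-10.9 dB

|j16| = 16
|j16 + 2.94| = √(16² + 2.94²) = 16.27
|j16 + 200| = √(16² + 200²) = 200.6
|L(j16)| = 58 × 16 / (16.27 × 200.6) = 0.28432
20 log₁₀(0.28432) = -10.92 dB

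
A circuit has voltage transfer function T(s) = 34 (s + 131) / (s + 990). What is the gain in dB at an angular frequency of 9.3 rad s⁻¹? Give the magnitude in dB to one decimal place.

|j9.3 + 131| = √(9.3² + 131²) = 131.3
|j9.3 + 990| = √(9.3² + 990²) = 990
|T(j9.3)| = 34 × 131.3 / 990 = 4.5101
20 log₁₀(4.5101) = 13.08 dB

13.1 dB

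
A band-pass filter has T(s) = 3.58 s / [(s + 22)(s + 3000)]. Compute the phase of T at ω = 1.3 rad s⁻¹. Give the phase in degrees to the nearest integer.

∠(j1.3) = 90.00°
∠(j1.3 + 22) = arctan(1.3/22) = 3.38°
∠(j1.3 + 3000) = arctan(1.3/3000) = 0.02°
∠T(j1.3) = 90.00° − (3.38° + 0.02°) = 86.59°

87°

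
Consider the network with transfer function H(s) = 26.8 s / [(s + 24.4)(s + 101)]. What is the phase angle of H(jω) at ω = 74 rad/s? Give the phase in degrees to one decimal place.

-18.0°

∠(j74) = 90.00°
∠(j74 + 24.4) = arctan(74/24.4) = 71.75°
∠(j74 + 101) = arctan(74/101) = 36.23°
∠H(j74) = 90.00° − (71.75° + 36.23°) = -17.98°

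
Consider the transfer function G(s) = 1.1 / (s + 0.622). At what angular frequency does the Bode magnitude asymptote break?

0.622 rad/s

The single real pole at s = −0.622 gives a corner at ω = 0.622 rad/s.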